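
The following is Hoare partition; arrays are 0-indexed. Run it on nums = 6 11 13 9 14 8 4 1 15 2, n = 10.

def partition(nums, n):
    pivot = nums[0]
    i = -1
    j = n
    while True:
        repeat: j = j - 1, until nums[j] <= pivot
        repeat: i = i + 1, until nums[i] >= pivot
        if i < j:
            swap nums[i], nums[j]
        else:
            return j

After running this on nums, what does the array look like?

2 1 4 9 14 8 13 11 15 6

pivot=6
j stops at 9 (2), i stops at 0 (6); swap ⇒ 2 11 13 9 14 8 4 1 15 6
j stops at 7 (1), i stops at 1 (11); swap ⇒ 2 1 13 9 14 8 4 11 15 6
j stops at 6 (4), i stops at 2 (13); swap ⇒ 2 1 4 9 14 8 13 11 15 6
j stops at 2, i stops at 3; i≥j ⇒ return 2. nums=2 1 4 9 14 8 13 11 15 6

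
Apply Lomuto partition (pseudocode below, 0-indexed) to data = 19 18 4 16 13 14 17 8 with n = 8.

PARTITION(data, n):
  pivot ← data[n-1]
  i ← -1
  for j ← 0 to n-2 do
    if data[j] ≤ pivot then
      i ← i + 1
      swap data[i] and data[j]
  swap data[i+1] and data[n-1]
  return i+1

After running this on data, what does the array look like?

4 8 19 16 13 14 17 18

pivot = data[7] = 8; i = -1
j=0: data[0]=19 > 8 → no swap
j=1: data[1]=18 > 8 → no swap
j=2: data[2]=4 ≤ 8 → i=0, swap data[0],data[2] → 4 18 19 16 13 14 17 8
j=3: data[3]=16 > 8 → no swap
j=4: data[4]=13 > 8 → no swap
j=5: data[5]=14 > 8 → no swap
j=6: data[6]=17 > 8 → no swap
final swap data[1],data[7] → 4 8 19 16 13 14 17 18; return 1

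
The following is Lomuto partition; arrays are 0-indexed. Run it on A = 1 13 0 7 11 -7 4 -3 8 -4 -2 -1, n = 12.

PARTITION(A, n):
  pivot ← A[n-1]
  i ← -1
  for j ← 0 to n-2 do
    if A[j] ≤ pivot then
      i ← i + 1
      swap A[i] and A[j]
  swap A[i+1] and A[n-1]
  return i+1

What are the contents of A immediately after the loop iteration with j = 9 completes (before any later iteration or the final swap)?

-7 -3 -4 7 11 1 4 13 8 0 -2 -1

pivot = A[11] = -1; i = -1
j=0: A[0]=1 > -1 → no swap
j=1: A[1]=13 > -1 → no swap
j=2: A[2]=0 > -1 → no swap
j=3: A[3]=7 > -1 → no swap
j=4: A[4]=11 > -1 → no swap
j=5: A[5]=-7 ≤ -1 → i=0, swap A[0],A[5] → -7 13 0 7 11 1 4 -3 8 -4 -2 -1
j=6: A[6]=4 > -1 → no swap
j=7: A[7]=-3 ≤ -1 → i=1, swap A[1],A[7] → -7 -3 0 7 11 1 4 13 8 -4 -2 -1
j=8: A[8]=8 > -1 → no swap
j=9: A[9]=-4 ≤ -1 → i=2, swap A[2],A[9] → -7 -3 -4 7 11 1 4 13 8 0 -2 -1
(after j=9) A = -7 -3 -4 7 11 1 4 13 8 0 -2 -1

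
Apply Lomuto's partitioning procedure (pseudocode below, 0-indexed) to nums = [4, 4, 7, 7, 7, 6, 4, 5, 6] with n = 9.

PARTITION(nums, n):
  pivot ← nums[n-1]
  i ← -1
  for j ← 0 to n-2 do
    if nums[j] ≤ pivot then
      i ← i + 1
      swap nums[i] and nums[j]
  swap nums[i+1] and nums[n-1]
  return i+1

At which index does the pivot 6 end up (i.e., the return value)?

5

pivot = nums[8] = 6; i = -1
j=0: nums[0]=4 ≤ 6 → i=0, swap nums[0],nums[0] (no change) → [4, 4, 7, 7, 7, 6, 4, 5, 6]
j=1: nums[1]=4 ≤ 6 → i=1, swap nums[1],nums[1] (no change) → [4, 4, 7, 7, 7, 6, 4, 5, 6]
j=2: nums[2]=7 > 6 → no swap
j=3: nums[3]=7 > 6 → no swap
j=4: nums[4]=7 > 6 → no swap
j=5: nums[5]=6 ≤ 6 → i=2, swap nums[2],nums[5] → [4, 4, 6, 7, 7, 7, 4, 5, 6]
j=6: nums[6]=4 ≤ 6 → i=3, swap nums[3],nums[6] → [4, 4, 6, 4, 7, 7, 7, 5, 6]
j=7: nums[7]=5 ≤ 6 → i=4, swap nums[4],nums[7] → [4, 4, 6, 4, 5, 7, 7, 7, 6]
final swap nums[5],nums[8] → [4, 4, 6, 4, 5, 6, 7, 7, 7]; return 5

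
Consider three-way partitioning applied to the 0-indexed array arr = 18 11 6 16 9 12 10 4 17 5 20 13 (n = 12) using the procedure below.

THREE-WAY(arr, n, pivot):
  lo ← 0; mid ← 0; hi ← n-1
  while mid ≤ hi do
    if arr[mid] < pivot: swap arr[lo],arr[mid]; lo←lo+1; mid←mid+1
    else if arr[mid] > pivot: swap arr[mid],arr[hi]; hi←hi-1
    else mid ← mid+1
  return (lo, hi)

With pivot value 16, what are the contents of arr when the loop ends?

lo=0 mid=0 hi=11
18>16: swap(0,11), hi=10 ⇒ 13 11 6 16 9 12 10 4 17 5 20 18
13<16: swap(0,0), lo=1 mid=1 ⇒ 13 11 6 16 9 12 10 4 17 5 20 18
11<16: swap(1,1), lo=2 mid=2 ⇒ 13 11 6 16 9 12 10 4 17 5 20 18
6<16: swap(2,2), lo=3 mid=3 ⇒ 13 11 6 16 9 12 10 4 17 5 20 18
16=16: mid=4
9<16: swap(3,4), lo=4 mid=5 ⇒ 13 11 6 9 16 12 10 4 17 5 20 18
12<16: swap(4,5), lo=5 mid=6 ⇒ 13 11 6 9 12 16 10 4 17 5 20 18
10<16: swap(5,6), lo=6 mid=7 ⇒ 13 11 6 9 12 10 16 4 17 5 20 18
4<16: swap(6,7), lo=7 mid=8 ⇒ 13 11 6 9 12 10 4 16 17 5 20 18
17>16: swap(8,10), hi=9 ⇒ 13 11 6 9 12 10 4 16 20 5 17 18
20>16: swap(8,9), hi=8 ⇒ 13 11 6 9 12 10 4 16 5 20 17 18
5<16: swap(7,8), lo=8 mid=9 ⇒ 13 11 6 9 12 10 4 5 16 20 17 18
done. lo=8 hi=8; arr=13 11 6 9 12 10 4 5 16 20 17 18

13 11 6 9 12 10 4 5 16 20 17 18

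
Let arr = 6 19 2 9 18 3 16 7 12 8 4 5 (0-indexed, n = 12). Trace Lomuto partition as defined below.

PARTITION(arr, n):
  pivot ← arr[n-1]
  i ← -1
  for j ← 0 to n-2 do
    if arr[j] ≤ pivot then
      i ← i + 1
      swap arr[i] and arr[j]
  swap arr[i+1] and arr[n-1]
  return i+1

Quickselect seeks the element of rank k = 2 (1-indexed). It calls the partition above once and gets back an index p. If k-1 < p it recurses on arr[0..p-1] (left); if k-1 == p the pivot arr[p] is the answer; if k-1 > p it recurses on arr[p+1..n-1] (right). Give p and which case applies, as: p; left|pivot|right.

3; left

pivot = arr[11] = 5; i = -1
j=0: arr[0]=6 > 5 → no swap
j=1: arr[1]=19 > 5 → no swap
j=2: arr[2]=2 ≤ 5 → i=0, swap arr[0],arr[2] → 2 19 6 9 18 3 16 7 12 8 4 5
j=3: arr[3]=9 > 5 → no swap
j=4: arr[4]=18 > 5 → no swap
j=5: arr[5]=3 ≤ 5 → i=1, swap arr[1],arr[5] → 2 3 6 9 18 19 16 7 12 8 4 5
j=6: arr[6]=16 > 5 → no swap
j=7: arr[7]=7 > 5 → no swap
j=8: arr[8]=12 > 5 → no swap
j=9: arr[9]=8 > 5 → no swap
j=10: arr[10]=4 ≤ 5 → i=2, swap arr[2],arr[10] → 2 3 4 9 18 19 16 7 12 8 6 5
final swap arr[3],arr[11] → 2 3 4 5 18 19 16 7 12 8 6 9; return 3
p = 3; k-1 = 1 < 3 ⇒ left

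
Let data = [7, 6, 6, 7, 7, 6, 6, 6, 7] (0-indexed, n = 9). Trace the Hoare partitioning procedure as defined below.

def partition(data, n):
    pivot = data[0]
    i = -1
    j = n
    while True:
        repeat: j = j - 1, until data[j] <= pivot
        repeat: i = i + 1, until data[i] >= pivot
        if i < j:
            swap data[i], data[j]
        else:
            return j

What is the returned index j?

pivot=7
j stops at 8 (7), i stops at 0 (7); swap ⇒ [7, 6, 6, 7, 7, 6, 6, 6, 7]
j stops at 7 (6), i stops at 3 (7); swap ⇒ [7, 6, 6, 6, 7, 6, 6, 7, 7]
j stops at 6 (6), i stops at 4 (7); swap ⇒ [7, 6, 6, 6, 6, 6, 7, 7, 7]
j stops at 5, i stops at 6; i≥j ⇒ return 5. data=[7, 6, 6, 6, 6, 6, 7, 7, 7]

5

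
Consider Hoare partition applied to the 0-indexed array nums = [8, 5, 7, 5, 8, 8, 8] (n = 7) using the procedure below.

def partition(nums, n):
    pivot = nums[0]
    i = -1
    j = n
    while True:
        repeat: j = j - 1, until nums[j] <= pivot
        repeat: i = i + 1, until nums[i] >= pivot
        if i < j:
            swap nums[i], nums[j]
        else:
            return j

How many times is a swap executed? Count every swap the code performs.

2

pivot = nums[0] = 8; i = -1, j = 7
j→6 (nums[6]=8≤8), i→0 (nums[0]=8≥8); i<j, swap → [8, 5, 7, 5, 8, 8, 8]
j→5 (nums[5]=8≤8), i→4 (nums[4]=8≥8); i<j, swap → [8, 5, 7, 5, 8, 8, 8]
j→4, i→5; i≥j, return j=4. nums = [8, 5, 7, 5, 8, 8, 8]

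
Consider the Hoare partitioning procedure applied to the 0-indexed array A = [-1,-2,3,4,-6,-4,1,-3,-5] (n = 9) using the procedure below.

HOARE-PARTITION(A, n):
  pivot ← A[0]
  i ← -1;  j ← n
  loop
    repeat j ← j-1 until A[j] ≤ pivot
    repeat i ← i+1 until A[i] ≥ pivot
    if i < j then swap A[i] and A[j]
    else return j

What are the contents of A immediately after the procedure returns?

pivot = A[0] = -1; i = -1, j = 9
j→8 (A[8]=-5≤-1), i→0 (A[0]=-1≥-1); i<j, swap → [-5,-2,3,4,-6,-4,1,-3,-1]
j→7 (A[7]=-3≤-1), i→2 (A[2]=3≥-1); i<j, swap → [-5,-2,-3,4,-6,-4,1,3,-1]
j→5 (A[5]=-4≤-1), i→3 (A[3]=4≥-1); i<j, swap → [-5,-2,-3,-4,-6,4,1,3,-1]
j→4, i→5; i≥j, return j=4. A = [-5,-2,-3,-4,-6,4,1,3,-1]

[-5,-2,-3,-4,-6,4,1,3,-1]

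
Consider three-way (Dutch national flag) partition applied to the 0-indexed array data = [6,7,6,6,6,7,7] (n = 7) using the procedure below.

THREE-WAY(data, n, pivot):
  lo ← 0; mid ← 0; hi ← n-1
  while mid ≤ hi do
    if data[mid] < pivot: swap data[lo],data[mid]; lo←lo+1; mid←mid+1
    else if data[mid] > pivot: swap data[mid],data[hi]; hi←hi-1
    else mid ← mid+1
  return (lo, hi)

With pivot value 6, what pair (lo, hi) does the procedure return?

(0, 3)

lo=0 mid=0 hi=6
6=6: mid=1
7>6: swap(1,6), hi=5 ⇒ [6,7,6,6,6,7,7]
7>6: swap(1,5), hi=4 ⇒ [6,7,6,6,6,7,7]
7>6: swap(1,4), hi=3 ⇒ [6,6,6,6,7,7,7]
6=6: mid=2
6=6: mid=3
6=6: mid=4
done. lo=0 hi=3; data=[6,6,6,6,7,7,7]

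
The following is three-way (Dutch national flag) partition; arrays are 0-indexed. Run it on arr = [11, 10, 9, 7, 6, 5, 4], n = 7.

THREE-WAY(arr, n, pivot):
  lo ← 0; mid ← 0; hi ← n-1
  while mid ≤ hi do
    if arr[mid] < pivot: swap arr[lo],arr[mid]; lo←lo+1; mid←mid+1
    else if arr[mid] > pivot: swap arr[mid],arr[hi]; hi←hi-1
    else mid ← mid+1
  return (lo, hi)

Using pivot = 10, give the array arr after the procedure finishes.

pivot = 10; lo=0, mid=0, hi=6
arr[mid]=11>10: swap arr[0],arr[6]; hi=5 → [4, 10, 9, 7, 6, 5, 11]
arr[mid]=4<10: swap arr[0],arr[0]; lo=1,mid=1 → [4, 10, 9, 7, 6, 5, 11]
arr[mid]=10=10: mid=2
arr[mid]=9<10: swap arr[1],arr[2]; lo=2,mid=3 → [4, 9, 10, 7, 6, 5, 11]
arr[mid]=7<10: swap arr[2],arr[3]; lo=3,mid=4 → [4, 9, 7, 10, 6, 5, 11]
arr[mid]=6<10: swap arr[3],arr[4]; lo=4,mid=5 → [4, 9, 7, 6, 10, 5, 11]
arr[mid]=5<10: swap arr[4],arr[5]; lo=5,mid=6 → [4, 9, 7, 6, 5, 10, 11]
end: lo=5, hi=5; arr = [4, 9, 7, 6, 5, 10, 11]

[4, 9, 7, 6, 5, 10, 11]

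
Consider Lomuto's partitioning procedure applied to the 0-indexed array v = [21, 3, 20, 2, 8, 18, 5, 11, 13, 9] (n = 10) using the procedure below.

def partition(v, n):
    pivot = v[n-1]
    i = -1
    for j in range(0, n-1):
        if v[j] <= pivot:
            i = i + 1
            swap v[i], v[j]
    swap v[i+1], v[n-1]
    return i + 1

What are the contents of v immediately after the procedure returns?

pivot=9, i=-1
j=0: 21>9, skip
j=1: 3≤9, i=0, swap(0,1) ⇒ [3, 21, 20, 2, 8, 18, 5, 11, 13, 9]
j=2: 20>9, skip
j=3: 2≤9, i=1, swap(1,3) ⇒ [3, 2, 20, 21, 8, 18, 5, 11, 13, 9]
j=4: 8≤9, i=2, swap(2,4) ⇒ [3, 2, 8, 21, 20, 18, 5, 11, 13, 9]
j=5: 18>9, skip
j=6: 5≤9, i=3, swap(3,6) ⇒ [3, 2, 8, 5, 20, 18, 21, 11, 13, 9]
j=7: 11>9, skip
j=8: 13>9, skip
swap(4,9) ⇒ [3, 2, 8, 5, 9, 18, 21, 11, 13, 20]; return 4

[3, 2, 8, 5, 9, 18, 21, 11, 13, 20]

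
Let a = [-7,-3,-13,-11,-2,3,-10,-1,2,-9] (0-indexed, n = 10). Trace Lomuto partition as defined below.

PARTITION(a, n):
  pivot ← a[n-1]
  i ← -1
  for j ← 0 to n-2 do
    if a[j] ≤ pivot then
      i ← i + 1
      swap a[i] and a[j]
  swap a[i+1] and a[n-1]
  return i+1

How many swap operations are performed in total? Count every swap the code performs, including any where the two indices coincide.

4

pivot=-9, i=-1
j=0: -7>-9, skip
j=1: -3>-9, skip
j=2: -13≤-9, i=0, swap(0,2) ⇒ [-13,-3,-7,-11,-2,3,-10,-1,2,-9]
j=3: -11≤-9, i=1, swap(1,3) ⇒ [-13,-11,-7,-3,-2,3,-10,-1,2,-9]
j=4: -2>-9, skip
j=5: 3>-9, skip
j=6: -10≤-9, i=2, swap(2,6) ⇒ [-13,-11,-10,-3,-2,3,-7,-1,2,-9]
j=7: -1>-9, skip
j=8: 2>-9, skip
swap(3,9) ⇒ [-13,-11,-10,-9,-2,3,-7,-1,2,-3]; return 3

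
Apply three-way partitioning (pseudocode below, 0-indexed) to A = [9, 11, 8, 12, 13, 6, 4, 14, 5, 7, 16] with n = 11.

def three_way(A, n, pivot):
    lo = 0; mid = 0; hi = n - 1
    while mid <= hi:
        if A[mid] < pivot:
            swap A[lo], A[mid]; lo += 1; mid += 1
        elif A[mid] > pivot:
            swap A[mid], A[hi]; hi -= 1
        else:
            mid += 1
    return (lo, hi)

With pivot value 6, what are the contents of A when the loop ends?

[5, 4, 6, 13, 12, 8, 14, 11, 7, 16, 9]

pivot = 6; lo=0, mid=0, hi=10
A[mid]=9>6: swap A[0],A[10]; hi=9 → [16, 11, 8, 12, 13, 6, 4, 14, 5, 7, 9]
A[mid]=16>6: swap A[0],A[9]; hi=8 → [7, 11, 8, 12, 13, 6, 4, 14, 5, 16, 9]
A[mid]=7>6: swap A[0],A[8]; hi=7 → [5, 11, 8, 12, 13, 6, 4, 14, 7, 16, 9]
A[mid]=5<6: swap A[0],A[0]; lo=1,mid=1 → [5, 11, 8, 12, 13, 6, 4, 14, 7, 16, 9]
A[mid]=11>6: swap A[1],A[7]; hi=6 → [5, 14, 8, 12, 13, 6, 4, 11, 7, 16, 9]
A[mid]=14>6: swap A[1],A[6]; hi=5 → [5, 4, 8, 12, 13, 6, 14, 11, 7, 16, 9]
A[mid]=4<6: swap A[1],A[1]; lo=2,mid=2 → [5, 4, 8, 12, 13, 6, 14, 11, 7, 16, 9]
A[mid]=8>6: swap A[2],A[5]; hi=4 → [5, 4, 6, 12, 13, 8, 14, 11, 7, 16, 9]
A[mid]=6=6: mid=3
A[mid]=12>6: swap A[3],A[4]; hi=3 → [5, 4, 6, 13, 12, 8, 14, 11, 7, 16, 9]
A[mid]=13>6: swap A[3],A[3]; hi=2 → [5, 4, 6, 13, 12, 8, 14, 11, 7, 16, 9]
end: lo=2, hi=2; A = [5, 4, 6, 13, 12, 8, 14, 11, 7, 16, 9]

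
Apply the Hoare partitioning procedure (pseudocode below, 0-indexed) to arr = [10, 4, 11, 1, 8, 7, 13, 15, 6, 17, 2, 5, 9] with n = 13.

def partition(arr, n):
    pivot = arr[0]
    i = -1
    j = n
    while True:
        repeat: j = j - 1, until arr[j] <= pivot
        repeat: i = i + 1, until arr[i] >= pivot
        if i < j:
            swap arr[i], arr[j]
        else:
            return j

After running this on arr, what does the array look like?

[9, 4, 5, 1, 8, 7, 2, 6, 15, 17, 13, 11, 10]

pivot=10
j stops at 12 (9), i stops at 0 (10); swap ⇒ [9, 4, 11, 1, 8, 7, 13, 15, 6, 17, 2, 5, 10]
j stops at 11 (5), i stops at 2 (11); swap ⇒ [9, 4, 5, 1, 8, 7, 13, 15, 6, 17, 2, 11, 10]
j stops at 10 (2), i stops at 6 (13); swap ⇒ [9, 4, 5, 1, 8, 7, 2, 15, 6, 17, 13, 11, 10]
j stops at 8 (6), i stops at 7 (15); swap ⇒ [9, 4, 5, 1, 8, 7, 2, 6, 15, 17, 13, 11, 10]
j stops at 7, i stops at 8; i≥j ⇒ return 7. arr=[9, 4, 5, 1, 8, 7, 2, 6, 15, 17, 13, 11, 10]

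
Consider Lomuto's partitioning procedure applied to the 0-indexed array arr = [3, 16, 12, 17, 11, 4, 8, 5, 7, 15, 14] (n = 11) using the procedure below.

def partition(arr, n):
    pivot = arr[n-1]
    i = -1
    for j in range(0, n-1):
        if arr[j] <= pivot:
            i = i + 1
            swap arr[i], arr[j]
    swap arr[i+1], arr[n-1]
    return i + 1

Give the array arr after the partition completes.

[3, 12, 11, 4, 8, 5, 7, 14, 16, 15, 17]

pivot=14, i=-1
j=0: 3≤14, i=0, swap(0,0) ⇒ [3, 16, 12, 17, 11, 4, 8, 5, 7, 15, 14]
j=1: 16>14, skip
j=2: 12≤14, i=1, swap(1,2) ⇒ [3, 12, 16, 17, 11, 4, 8, 5, 7, 15, 14]
j=3: 17>14, skip
j=4: 11≤14, i=2, swap(2,4) ⇒ [3, 12, 11, 17, 16, 4, 8, 5, 7, 15, 14]
j=5: 4≤14, i=3, swap(3,5) ⇒ [3, 12, 11, 4, 16, 17, 8, 5, 7, 15, 14]
j=6: 8≤14, i=4, swap(4,6) ⇒ [3, 12, 11, 4, 8, 17, 16, 5, 7, 15, 14]
j=7: 5≤14, i=5, swap(5,7) ⇒ [3, 12, 11, 4, 8, 5, 16, 17, 7, 15, 14]
j=8: 7≤14, i=6, swap(6,8) ⇒ [3, 12, 11, 4, 8, 5, 7, 17, 16, 15, 14]
j=9: 15>14, skip
swap(7,10) ⇒ [3, 12, 11, 4, 8, 5, 7, 14, 16, 15, 17]; return 7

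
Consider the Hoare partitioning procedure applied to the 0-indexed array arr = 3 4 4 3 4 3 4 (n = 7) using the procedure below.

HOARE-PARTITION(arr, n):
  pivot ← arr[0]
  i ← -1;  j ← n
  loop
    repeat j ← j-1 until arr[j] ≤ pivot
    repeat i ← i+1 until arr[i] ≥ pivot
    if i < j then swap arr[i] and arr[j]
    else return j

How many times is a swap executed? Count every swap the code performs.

2

pivot=3
j stops at 5 (3), i stops at 0 (3); swap ⇒ 3 4 4 3 4 3 4
j stops at 3 (3), i stops at 1 (4); swap ⇒ 3 3 4 4 4 3 4
j stops at 1, i stops at 2; i≥j ⇒ return 1. arr=3 3 4 4 4 3 4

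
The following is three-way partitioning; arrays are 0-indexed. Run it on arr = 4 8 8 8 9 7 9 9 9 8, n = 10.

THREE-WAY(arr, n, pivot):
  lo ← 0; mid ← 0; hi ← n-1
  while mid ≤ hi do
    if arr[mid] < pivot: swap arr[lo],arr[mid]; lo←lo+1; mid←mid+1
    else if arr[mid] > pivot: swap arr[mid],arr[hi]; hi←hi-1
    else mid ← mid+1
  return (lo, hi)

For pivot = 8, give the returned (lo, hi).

lo=0 mid=0 hi=9
4<8: swap(0,0), lo=1 mid=1 ⇒ 4 8 8 8 9 7 9 9 9 8
8=8: mid=2
8=8: mid=3
8=8: mid=4
9>8: swap(4,9), hi=8 ⇒ 4 8 8 8 8 7 9 9 9 9
8=8: mid=5
7<8: swap(1,5), lo=2 mid=6 ⇒ 4 7 8 8 8 8 9 9 9 9
9>8: swap(6,8), hi=7 ⇒ 4 7 8 8 8 8 9 9 9 9
9>8: swap(6,7), hi=6 ⇒ 4 7 8 8 8 8 9 9 9 9
9>8: swap(6,6), hi=5 ⇒ 4 7 8 8 8 8 9 9 9 9
done. lo=2 hi=5; arr=4 7 8 8 8 8 9 9 9 9

(2, 5)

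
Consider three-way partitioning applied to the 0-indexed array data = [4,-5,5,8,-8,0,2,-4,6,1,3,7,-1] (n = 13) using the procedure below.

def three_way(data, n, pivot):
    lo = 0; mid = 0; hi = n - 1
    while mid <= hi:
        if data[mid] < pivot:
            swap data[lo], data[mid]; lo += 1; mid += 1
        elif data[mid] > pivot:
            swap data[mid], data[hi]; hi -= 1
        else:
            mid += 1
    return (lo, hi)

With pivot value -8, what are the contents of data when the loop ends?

pivot = -8; lo=0, mid=0, hi=12
data[mid]=4>-8: swap data[0],data[12]; hi=11 → [-1,-5,5,8,-8,0,2,-4,6,1,3,7,4]
data[mid]=-1>-8: swap data[0],data[11]; hi=10 → [7,-5,5,8,-8,0,2,-4,6,1,3,-1,4]
data[mid]=7>-8: swap data[0],data[10]; hi=9 → [3,-5,5,8,-8,0,2,-4,6,1,7,-1,4]
data[mid]=3>-8: swap data[0],data[9]; hi=8 → [1,-5,5,8,-8,0,2,-4,6,3,7,-1,4]
data[mid]=1>-8: swap data[0],data[8]; hi=7 → [6,-5,5,8,-8,0,2,-4,1,3,7,-1,4]
data[mid]=6>-8: swap data[0],data[7]; hi=6 → [-4,-5,5,8,-8,0,2,6,1,3,7,-1,4]
data[mid]=-4>-8: swap data[0],data[6]; hi=5 → [2,-5,5,8,-8,0,-4,6,1,3,7,-1,4]
data[mid]=2>-8: swap data[0],data[5]; hi=4 → [0,-5,5,8,-8,2,-4,6,1,3,7,-1,4]
data[mid]=0>-8: swap data[0],data[4]; hi=3 → [-8,-5,5,8,0,2,-4,6,1,3,7,-1,4]
data[mid]=-8=-8: mid=1
data[mid]=-5>-8: swap data[1],data[3]; hi=2 → [-8,8,5,-5,0,2,-4,6,1,3,7,-1,4]
data[mid]=8>-8: swap data[1],data[2]; hi=1 → [-8,5,8,-5,0,2,-4,6,1,3,7,-1,4]
data[mid]=5>-8: swap data[1],data[1]; hi=0 → [-8,5,8,-5,0,2,-4,6,1,3,7,-1,4]
end: lo=0, hi=0; data = [-8,5,8,-5,0,2,-4,6,1,3,7,-1,4]

[-8,5,8,-5,0,2,-4,6,1,3,7,-1,4]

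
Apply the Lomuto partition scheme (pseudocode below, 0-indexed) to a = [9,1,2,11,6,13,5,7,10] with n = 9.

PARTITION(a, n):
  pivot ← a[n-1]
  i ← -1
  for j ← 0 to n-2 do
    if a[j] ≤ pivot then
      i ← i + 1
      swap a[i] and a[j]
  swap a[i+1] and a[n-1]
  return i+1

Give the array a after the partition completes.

[9,1,2,6,5,7,10,13,11]

pivot = a[8] = 10; i = -1
j=0: a[0]=9 ≤ 10 → i=0, swap a[0],a[0] (no change) → [9,1,2,11,6,13,5,7,10]
j=1: a[1]=1 ≤ 10 → i=1, swap a[1],a[1] (no change) → [9,1,2,11,6,13,5,7,10]
j=2: a[2]=2 ≤ 10 → i=2, swap a[2],a[2] (no change) → [9,1,2,11,6,13,5,7,10]
j=3: a[3]=11 > 10 → no swap
j=4: a[4]=6 ≤ 10 → i=3, swap a[3],a[4] → [9,1,2,6,11,13,5,7,10]
j=5: a[5]=13 > 10 → no swap
j=6: a[6]=5 ≤ 10 → i=4, swap a[4],a[6] → [9,1,2,6,5,13,11,7,10]
j=7: a[7]=7 ≤ 10 → i=5, swap a[5],a[7] → [9,1,2,6,5,7,11,13,10]
final swap a[6],a[8] → [9,1,2,6,5,7,10,13,11]; return 6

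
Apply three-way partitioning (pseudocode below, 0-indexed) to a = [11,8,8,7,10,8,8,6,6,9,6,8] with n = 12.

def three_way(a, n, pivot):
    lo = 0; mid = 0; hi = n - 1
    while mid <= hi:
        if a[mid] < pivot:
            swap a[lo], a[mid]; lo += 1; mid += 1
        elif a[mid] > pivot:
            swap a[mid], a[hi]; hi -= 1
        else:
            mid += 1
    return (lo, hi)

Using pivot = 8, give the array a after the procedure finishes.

pivot = 8; lo=0, mid=0, hi=11
a[mid]=11>8: swap a[0],a[11]; hi=10 → [8,8,8,7,10,8,8,6,6,9,6,11]
a[mid]=8=8: mid=1
a[mid]=8=8: mid=2
a[mid]=8=8: mid=3
a[mid]=7<8: swap a[0],a[3]; lo=1,mid=4 → [7,8,8,8,10,8,8,6,6,9,6,11]
a[mid]=10>8: swap a[4],a[10]; hi=9 → [7,8,8,8,6,8,8,6,6,9,10,11]
a[mid]=6<8: swap a[1],a[4]; lo=2,mid=5 → [7,6,8,8,8,8,8,6,6,9,10,11]
a[mid]=8=8: mid=6
a[mid]=8=8: mid=7
a[mid]=6<8: swap a[2],a[7]; lo=3,mid=8 → [7,6,6,8,8,8,8,8,6,9,10,11]
a[mid]=6<8: swap a[3],a[8]; lo=4,mid=9 → [7,6,6,6,8,8,8,8,8,9,10,11]
a[mid]=9>8: swap a[9],a[9]; hi=8 → [7,6,6,6,8,8,8,8,8,9,10,11]
end: lo=4, hi=8; a = [7,6,6,6,8,8,8,8,8,9,10,11]

[7,6,6,6,8,8,8,8,8,9,10,11]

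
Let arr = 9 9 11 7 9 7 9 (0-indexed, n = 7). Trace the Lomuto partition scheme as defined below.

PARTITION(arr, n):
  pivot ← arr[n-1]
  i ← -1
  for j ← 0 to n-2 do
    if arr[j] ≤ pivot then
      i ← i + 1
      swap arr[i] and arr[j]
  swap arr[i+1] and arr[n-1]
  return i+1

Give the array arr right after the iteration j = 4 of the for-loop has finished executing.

9 9 7 9 11 7 9

pivot=9, i=-1
j=0: 9≤9, i=0, swap(0,0) ⇒ 9 9 11 7 9 7 9
j=1: 9≤9, i=1, swap(1,1) ⇒ 9 9 11 7 9 7 9
j=2: 11>9, skip
j=3: 7≤9, i=2, swap(2,3) ⇒ 9 9 7 11 9 7 9
j=4: 9≤9, i=3, swap(3,4) ⇒ 9 9 7 9 11 7 9
(after j=4) arr = 9 9 7 9 11 7 9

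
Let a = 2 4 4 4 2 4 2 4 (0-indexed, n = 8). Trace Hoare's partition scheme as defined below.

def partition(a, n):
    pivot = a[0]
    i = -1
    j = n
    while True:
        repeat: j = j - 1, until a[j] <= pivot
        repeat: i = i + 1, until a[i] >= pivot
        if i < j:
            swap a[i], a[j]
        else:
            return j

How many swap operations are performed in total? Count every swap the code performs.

pivot=2
j stops at 6 (2), i stops at 0 (2); swap ⇒ 2 4 4 4 2 4 2 4
j stops at 4 (2), i stops at 1 (4); swap ⇒ 2 2 4 4 4 4 2 4
j stops at 1, i stops at 2; i≥j ⇒ return 1. a=2 2 4 4 4 4 2 4

2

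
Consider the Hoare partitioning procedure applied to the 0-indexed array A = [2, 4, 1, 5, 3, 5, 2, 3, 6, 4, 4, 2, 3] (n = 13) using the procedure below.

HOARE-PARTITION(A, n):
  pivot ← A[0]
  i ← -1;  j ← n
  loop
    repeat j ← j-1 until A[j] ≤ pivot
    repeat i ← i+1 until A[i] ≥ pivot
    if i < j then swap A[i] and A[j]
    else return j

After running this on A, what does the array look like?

[2, 2, 1, 5, 3, 5, 4, 3, 6, 4, 4, 2, 3]

pivot=2
j stops at 11 (2), i stops at 0 (2); swap ⇒ [2, 4, 1, 5, 3, 5, 2, 3, 6, 4, 4, 2, 3]
j stops at 6 (2), i stops at 1 (4); swap ⇒ [2, 2, 1, 5, 3, 5, 4, 3, 6, 4, 4, 2, 3]
j stops at 2, i stops at 3; i≥j ⇒ return 2. A=[2, 2, 1, 5, 3, 5, 4, 3, 6, 4, 4, 2, 3]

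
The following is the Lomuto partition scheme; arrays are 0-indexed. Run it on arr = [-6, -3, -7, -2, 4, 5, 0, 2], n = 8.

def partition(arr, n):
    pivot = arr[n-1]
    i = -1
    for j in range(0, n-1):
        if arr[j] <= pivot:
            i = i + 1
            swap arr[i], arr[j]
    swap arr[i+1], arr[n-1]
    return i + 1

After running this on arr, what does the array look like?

pivot = arr[7] = 2; i = -1
j=0: arr[0]=-6 ≤ 2 → i=0, swap arr[0],arr[0] (no change) → [-6, -3, -7, -2, 4, 5, 0, 2]
j=1: arr[1]=-3 ≤ 2 → i=1, swap arr[1],arr[1] (no change) → [-6, -3, -7, -2, 4, 5, 0, 2]
j=2: arr[2]=-7 ≤ 2 → i=2, swap arr[2],arr[2] (no change) → [-6, -3, -7, -2, 4, 5, 0, 2]
j=3: arr[3]=-2 ≤ 2 → i=3, swap arr[3],arr[3] (no change) → [-6, -3, -7, -2, 4, 5, 0, 2]
j=4: arr[4]=4 > 2 → no swap
j=5: arr[5]=5 > 2 → no swap
j=6: arr[6]=0 ≤ 2 → i=4, swap arr[4],arr[6] → [-6, -3, -7, -2, 0, 5, 4, 2]
final swap arr[5],arr[7] → [-6, -3, -7, -2, 0, 2, 4, 5]; return 5

[-6, -3, -7, -2, 0, 2, 4, 5]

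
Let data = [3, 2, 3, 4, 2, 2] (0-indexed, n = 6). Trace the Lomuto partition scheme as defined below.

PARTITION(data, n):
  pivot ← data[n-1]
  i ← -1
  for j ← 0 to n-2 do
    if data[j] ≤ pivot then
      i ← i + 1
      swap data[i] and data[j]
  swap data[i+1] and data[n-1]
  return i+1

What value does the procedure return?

2

pivot=2, i=-1
j=0: 3>2, skip
j=1: 2≤2, i=0, swap(0,1) ⇒ [2, 3, 3, 4, 2, 2]
j=2: 3>2, skip
j=3: 4>2, skip
j=4: 2≤2, i=1, swap(1,4) ⇒ [2, 2, 3, 4, 3, 2]
swap(2,5) ⇒ [2, 2, 2, 4, 3, 3]; return 2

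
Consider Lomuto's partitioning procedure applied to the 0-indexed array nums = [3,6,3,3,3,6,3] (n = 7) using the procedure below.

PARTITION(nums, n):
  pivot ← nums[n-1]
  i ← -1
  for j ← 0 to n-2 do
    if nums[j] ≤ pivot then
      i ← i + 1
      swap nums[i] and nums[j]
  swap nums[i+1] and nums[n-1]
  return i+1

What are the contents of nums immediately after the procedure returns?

pivot = nums[6] = 3; i = -1
j=0: nums[0]=3 ≤ 3 → i=0, swap nums[0],nums[0] (no change) → [3,6,3,3,3,6,3]
j=1: nums[1]=6 > 3 → no swap
j=2: nums[2]=3 ≤ 3 → i=1, swap nums[1],nums[2] → [3,3,6,3,3,6,3]
j=3: nums[3]=3 ≤ 3 → i=2, swap nums[2],nums[3] → [3,3,3,6,3,6,3]
j=4: nums[4]=3 ≤ 3 → i=3, swap nums[3],nums[4] → [3,3,3,3,6,6,3]
j=5: nums[5]=6 > 3 → no swap
final swap nums[4],nums[6] → [3,3,3,3,3,6,6]; return 4

[3,3,3,3,3,6,6]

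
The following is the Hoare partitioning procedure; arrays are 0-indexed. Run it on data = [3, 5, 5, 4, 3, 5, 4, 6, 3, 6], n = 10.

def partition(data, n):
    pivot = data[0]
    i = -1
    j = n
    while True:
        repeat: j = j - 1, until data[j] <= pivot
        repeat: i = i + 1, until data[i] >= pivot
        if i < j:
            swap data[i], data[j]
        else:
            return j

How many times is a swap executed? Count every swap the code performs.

2

pivot=3
j stops at 8 (3), i stops at 0 (3); swap ⇒ [3, 5, 5, 4, 3, 5, 4, 6, 3, 6]
j stops at 4 (3), i stops at 1 (5); swap ⇒ [3, 3, 5, 4, 5, 5, 4, 6, 3, 6]
j stops at 1, i stops at 2; i≥j ⇒ return 1. data=[3, 3, 5, 4, 5, 5, 4, 6, 3, 6]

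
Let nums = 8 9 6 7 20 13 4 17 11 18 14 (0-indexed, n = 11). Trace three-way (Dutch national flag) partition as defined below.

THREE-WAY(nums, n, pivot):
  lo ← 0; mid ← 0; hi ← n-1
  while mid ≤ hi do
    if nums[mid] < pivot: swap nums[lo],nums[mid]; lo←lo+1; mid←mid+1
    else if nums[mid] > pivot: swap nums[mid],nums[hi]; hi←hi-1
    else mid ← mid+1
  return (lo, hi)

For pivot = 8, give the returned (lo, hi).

pivot = 8; lo=0, mid=0, hi=10
nums[mid]=8=8: mid=1
nums[mid]=9>8: swap nums[1],nums[10]; hi=9 → 8 14 6 7 20 13 4 17 11 18 9
nums[mid]=14>8: swap nums[1],nums[9]; hi=8 → 8 18 6 7 20 13 4 17 11 14 9
nums[mid]=18>8: swap nums[1],nums[8]; hi=7 → 8 11 6 7 20 13 4 17 18 14 9
nums[mid]=11>8: swap nums[1],nums[7]; hi=6 → 8 17 6 7 20 13 4 11 18 14 9
nums[mid]=17>8: swap nums[1],nums[6]; hi=5 → 8 4 6 7 20 13 17 11 18 14 9
nums[mid]=4<8: swap nums[0],nums[1]; lo=1,mid=2 → 4 8 6 7 20 13 17 11 18 14 9
nums[mid]=6<8: swap nums[1],nums[2]; lo=2,mid=3 → 4 6 8 7 20 13 17 11 18 14 9
nums[mid]=7<8: swap nums[2],nums[3]; lo=3,mid=4 → 4 6 7 8 20 13 17 11 18 14 9
nums[mid]=20>8: swap nums[4],nums[5]; hi=4 → 4 6 7 8 13 20 17 11 18 14 9
nums[mid]=13>8: swap nums[4],nums[4]; hi=3 → 4 6 7 8 13 20 17 11 18 14 9
end: lo=3, hi=3; nums = 4 6 7 8 13 20 17 11 18 14 9

(3, 3)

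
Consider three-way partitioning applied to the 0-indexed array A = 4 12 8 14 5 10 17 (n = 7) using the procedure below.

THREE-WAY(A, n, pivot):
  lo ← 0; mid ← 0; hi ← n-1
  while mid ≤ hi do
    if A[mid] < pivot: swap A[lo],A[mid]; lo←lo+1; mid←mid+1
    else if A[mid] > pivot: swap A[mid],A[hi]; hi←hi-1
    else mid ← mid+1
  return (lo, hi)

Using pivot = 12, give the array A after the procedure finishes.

4 8 10 5 12 17 14

pivot = 12; lo=0, mid=0, hi=6
A[mid]=4<12: swap A[0],A[0]; lo=1,mid=1 → 4 12 8 14 5 10 17
A[mid]=12=12: mid=2
A[mid]=8<12: swap A[1],A[2]; lo=2,mid=3 → 4 8 12 14 5 10 17
A[mid]=14>12: swap A[3],A[6]; hi=5 → 4 8 12 17 5 10 14
A[mid]=17>12: swap A[3],A[5]; hi=4 → 4 8 12 10 5 17 14
A[mid]=10<12: swap A[2],A[3]; lo=3,mid=4 → 4 8 10 12 5 17 14
A[mid]=5<12: swap A[3],A[4]; lo=4,mid=5 → 4 8 10 5 12 17 14
end: lo=4, hi=4; A = 4 8 10 5 12 17 14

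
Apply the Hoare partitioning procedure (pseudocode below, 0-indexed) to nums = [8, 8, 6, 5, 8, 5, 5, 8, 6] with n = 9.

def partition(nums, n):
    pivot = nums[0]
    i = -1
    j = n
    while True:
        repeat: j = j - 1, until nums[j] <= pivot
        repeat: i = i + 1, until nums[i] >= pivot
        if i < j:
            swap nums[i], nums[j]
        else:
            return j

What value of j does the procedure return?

5

pivot = nums[0] = 8; i = -1, j = 9
j→8 (nums[8]=6≤8), i→0 (nums[0]=8≥8); i<j, swap → [6, 8, 6, 5, 8, 5, 5, 8, 8]
j→7 (nums[7]=8≤8), i→1 (nums[1]=8≥8); i<j, swap → [6, 8, 6, 5, 8, 5, 5, 8, 8]
j→6 (nums[6]=5≤8), i→4 (nums[4]=8≥8); i<j, swap → [6, 8, 6, 5, 5, 5, 8, 8, 8]
j→5, i→6; i≥j, return j=5. nums = [6, 8, 6, 5, 5, 5, 8, 8, 8]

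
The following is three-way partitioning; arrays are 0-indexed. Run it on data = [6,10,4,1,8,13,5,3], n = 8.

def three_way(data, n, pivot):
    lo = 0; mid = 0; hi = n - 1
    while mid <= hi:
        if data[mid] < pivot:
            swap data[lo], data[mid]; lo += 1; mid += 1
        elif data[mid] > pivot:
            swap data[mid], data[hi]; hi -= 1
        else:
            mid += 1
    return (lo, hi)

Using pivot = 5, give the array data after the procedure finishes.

[3,4,1,5,13,8,10,6]

pivot = 5; lo=0, mid=0, hi=7
data[mid]=6>5: swap data[0],data[7]; hi=6 → [3,10,4,1,8,13,5,6]
data[mid]=3<5: swap data[0],data[0]; lo=1,mid=1 → [3,10,4,1,8,13,5,6]
data[mid]=10>5: swap data[1],data[6]; hi=5 → [3,5,4,1,8,13,10,6]
data[mid]=5=5: mid=2
data[mid]=4<5: swap data[1],data[2]; lo=2,mid=3 → [3,4,5,1,8,13,10,6]
data[mid]=1<5: swap data[2],data[3]; lo=3,mid=4 → [3,4,1,5,8,13,10,6]
data[mid]=8>5: swap data[4],data[5]; hi=4 → [3,4,1,5,13,8,10,6]
data[mid]=13>5: swap data[4],data[4]; hi=3 → [3,4,1,5,13,8,10,6]
end: lo=3, hi=3; data = [3,4,1,5,13,8,10,6]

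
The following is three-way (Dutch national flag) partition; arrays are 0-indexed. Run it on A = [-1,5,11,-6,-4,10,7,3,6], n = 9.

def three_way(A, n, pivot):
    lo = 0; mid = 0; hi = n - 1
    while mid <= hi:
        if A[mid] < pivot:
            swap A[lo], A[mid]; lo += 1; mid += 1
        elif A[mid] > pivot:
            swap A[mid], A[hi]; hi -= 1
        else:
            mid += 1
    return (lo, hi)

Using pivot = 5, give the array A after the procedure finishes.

pivot = 5; lo=0, mid=0, hi=8
A[mid]=-1<5: swap A[0],A[0]; lo=1,mid=1 → [-1,5,11,-6,-4,10,7,3,6]
A[mid]=5=5: mid=2
A[mid]=11>5: swap A[2],A[8]; hi=7 → [-1,5,6,-6,-4,10,7,3,11]
A[mid]=6>5: swap A[2],A[7]; hi=6 → [-1,5,3,-6,-4,10,7,6,11]
A[mid]=3<5: swap A[1],A[2]; lo=2,mid=3 → [-1,3,5,-6,-4,10,7,6,11]
A[mid]=-6<5: swap A[2],A[3]; lo=3,mid=4 → [-1,3,-6,5,-4,10,7,6,11]
A[mid]=-4<5: swap A[3],A[4]; lo=4,mid=5 → [-1,3,-6,-4,5,10,7,6,11]
A[mid]=10>5: swap A[5],A[6]; hi=5 → [-1,3,-6,-4,5,7,10,6,11]
A[mid]=7>5: swap A[5],A[5]; hi=4 → [-1,3,-6,-4,5,7,10,6,11]
end: lo=4, hi=4; A = [-1,3,-6,-4,5,7,10,6,11]

[-1,3,-6,-4,5,7,10,6,11]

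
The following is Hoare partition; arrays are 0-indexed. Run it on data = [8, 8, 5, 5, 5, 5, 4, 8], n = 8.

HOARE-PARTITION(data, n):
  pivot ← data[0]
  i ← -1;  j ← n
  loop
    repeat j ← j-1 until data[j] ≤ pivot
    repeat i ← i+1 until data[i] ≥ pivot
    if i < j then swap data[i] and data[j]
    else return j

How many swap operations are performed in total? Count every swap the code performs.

2

pivot = data[0] = 8; i = -1, j = 8
j→7 (data[7]=8≤8), i→0 (data[0]=8≥8); i<j, swap → [8, 8, 5, 5, 5, 5, 4, 8]
j→6 (data[6]=4≤8), i→1 (data[1]=8≥8); i<j, swap → [8, 4, 5, 5, 5, 5, 8, 8]
j→5, i→6; i≥j, return j=5. data = [8, 4, 5, 5, 5, 5, 8, 8]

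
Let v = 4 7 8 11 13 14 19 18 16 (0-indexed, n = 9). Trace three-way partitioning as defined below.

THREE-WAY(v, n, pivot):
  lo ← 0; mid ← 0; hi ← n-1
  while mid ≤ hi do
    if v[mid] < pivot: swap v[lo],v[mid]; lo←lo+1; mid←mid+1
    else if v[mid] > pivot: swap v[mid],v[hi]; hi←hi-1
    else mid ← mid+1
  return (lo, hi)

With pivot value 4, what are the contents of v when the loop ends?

pivot = 4; lo=0, mid=0, hi=8
v[mid]=4=4: mid=1
v[mid]=7>4: swap v[1],v[8]; hi=7 → 4 16 8 11 13 14 19 18 7
v[mid]=16>4: swap v[1],v[7]; hi=6 → 4 18 8 11 13 14 19 16 7
v[mid]=18>4: swap v[1],v[6]; hi=5 → 4 19 8 11 13 14 18 16 7
v[mid]=19>4: swap v[1],v[5]; hi=4 → 4 14 8 11 13 19 18 16 7
v[mid]=14>4: swap v[1],v[4]; hi=3 → 4 13 8 11 14 19 18 16 7
v[mid]=13>4: swap v[1],v[3]; hi=2 → 4 11 8 13 14 19 18 16 7
v[mid]=11>4: swap v[1],v[2]; hi=1 → 4 8 11 13 14 19 18 16 7
v[mid]=8>4: swap v[1],v[1]; hi=0 → 4 8 11 13 14 19 18 16 7
end: lo=0, hi=0; v = 4 8 11 13 14 19 18 16 7

4 8 11 13 14 19 18 16 7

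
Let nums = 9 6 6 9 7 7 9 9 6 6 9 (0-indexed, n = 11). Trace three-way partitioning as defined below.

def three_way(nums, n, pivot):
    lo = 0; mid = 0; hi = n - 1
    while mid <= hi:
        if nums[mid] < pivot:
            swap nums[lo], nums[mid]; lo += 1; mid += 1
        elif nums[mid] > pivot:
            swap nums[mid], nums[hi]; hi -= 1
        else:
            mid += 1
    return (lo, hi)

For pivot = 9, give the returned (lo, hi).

(6, 10)

lo=0 mid=0 hi=10
9=9: mid=1
6<9: swap(0,1), lo=1 mid=2 ⇒ 6 9 6 9 7 7 9 9 6 6 9
6<9: swap(1,2), lo=2 mid=3 ⇒ 6 6 9 9 7 7 9 9 6 6 9
9=9: mid=4
7<9: swap(2,4), lo=3 mid=5 ⇒ 6 6 7 9 9 7 9 9 6 6 9
7<9: swap(3,5), lo=4 mid=6 ⇒ 6 6 7 7 9 9 9 9 6 6 9
9=9: mid=7
9=9: mid=8
6<9: swap(4,8), lo=5 mid=9 ⇒ 6 6 7 7 6 9 9 9 9 6 9
6<9: swap(5,9), lo=6 mid=10 ⇒ 6 6 7 7 6 6 9 9 9 9 9
9=9: mid=11
done. lo=6 hi=10; nums=6 6 7 7 6 6 9 9 9 9 9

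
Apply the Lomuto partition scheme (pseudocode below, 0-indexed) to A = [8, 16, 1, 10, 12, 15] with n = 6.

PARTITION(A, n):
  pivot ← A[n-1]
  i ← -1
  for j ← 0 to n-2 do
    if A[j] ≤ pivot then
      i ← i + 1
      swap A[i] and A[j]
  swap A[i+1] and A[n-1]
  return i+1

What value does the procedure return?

4

pivot=15, i=-1
j=0: 8≤15, i=0, swap(0,0) ⇒ [8, 16, 1, 10, 12, 15]
j=1: 16>15, skip
j=2: 1≤15, i=1, swap(1,2) ⇒ [8, 1, 16, 10, 12, 15]
j=3: 10≤15, i=2, swap(2,3) ⇒ [8, 1, 10, 16, 12, 15]
j=4: 12≤15, i=3, swap(3,4) ⇒ [8, 1, 10, 12, 16, 15]
swap(4,5) ⇒ [8, 1, 10, 12, 15, 16]; return 4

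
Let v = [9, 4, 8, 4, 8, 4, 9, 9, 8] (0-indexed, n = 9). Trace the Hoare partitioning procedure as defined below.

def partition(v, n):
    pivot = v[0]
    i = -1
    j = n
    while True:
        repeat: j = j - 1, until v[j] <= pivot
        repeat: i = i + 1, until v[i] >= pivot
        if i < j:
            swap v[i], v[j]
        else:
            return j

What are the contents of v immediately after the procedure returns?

[8, 4, 8, 4, 8, 4, 9, 9, 9]

pivot = v[0] = 9; i = -1, j = 9
j→8 (v[8]=8≤9), i→0 (v[0]=9≥9); i<j, swap → [8, 4, 8, 4, 8, 4, 9, 9, 9]
j→7 (v[7]=9≤9), i→6 (v[6]=9≥9); i<j, swap → [8, 4, 8, 4, 8, 4, 9, 9, 9]
j→6, i→7; i≥j, return j=6. v = [8, 4, 8, 4, 8, 4, 9, 9, 9]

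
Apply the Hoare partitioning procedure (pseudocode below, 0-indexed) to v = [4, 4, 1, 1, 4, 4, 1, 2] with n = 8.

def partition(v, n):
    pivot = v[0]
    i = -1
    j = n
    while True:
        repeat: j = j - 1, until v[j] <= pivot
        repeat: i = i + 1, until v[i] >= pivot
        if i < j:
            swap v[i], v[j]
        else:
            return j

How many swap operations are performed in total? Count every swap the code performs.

3

pivot = v[0] = 4; i = -1, j = 8
j→7 (v[7]=2≤4), i→0 (v[0]=4≥4); i<j, swap → [2, 4, 1, 1, 4, 4, 1, 4]
j→6 (v[6]=1≤4), i→1 (v[1]=4≥4); i<j, swap → [2, 1, 1, 1, 4, 4, 4, 4]
j→5 (v[5]=4≤4), i→4 (v[4]=4≥4); i<j, swap → [2, 1, 1, 1, 4, 4, 4, 4]
j→4, i→5; i≥j, return j=4. v = [2, 1, 1, 1, 4, 4, 4, 4]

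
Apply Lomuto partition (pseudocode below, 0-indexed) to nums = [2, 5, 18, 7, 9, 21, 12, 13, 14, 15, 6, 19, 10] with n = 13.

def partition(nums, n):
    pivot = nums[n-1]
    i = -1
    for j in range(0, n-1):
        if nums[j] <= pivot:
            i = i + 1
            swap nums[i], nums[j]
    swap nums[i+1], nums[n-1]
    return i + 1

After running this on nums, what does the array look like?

pivot = nums[12] = 10; i = -1
j=0: nums[0]=2 ≤ 10 → i=0, swap nums[0],nums[0] (no change) → [2, 5, 18, 7, 9, 21, 12, 13, 14, 15, 6, 19, 10]
j=1: nums[1]=5 ≤ 10 → i=1, swap nums[1],nums[1] (no change) → [2, 5, 18, 7, 9, 21, 12, 13, 14, 15, 6, 19, 10]
j=2: nums[2]=18 > 10 → no swap
j=3: nums[3]=7 ≤ 10 → i=2, swap nums[2],nums[3] → [2, 5, 7, 18, 9, 21, 12, 13, 14, 15, 6, 19, 10]
j=4: nums[4]=9 ≤ 10 → i=3, swap nums[3],nums[4] → [2, 5, 7, 9, 18, 21, 12, 13, 14, 15, 6, 19, 10]
j=5: nums[5]=21 > 10 → no swap
j=6: nums[6]=12 > 10 → no swap
j=7: nums[7]=13 > 10 → no swap
j=8: nums[8]=14 > 10 → no swap
j=9: nums[9]=15 > 10 → no swap
j=10: nums[10]=6 ≤ 10 → i=4, swap nums[4],nums[10] → [2, 5, 7, 9, 6, 21, 12, 13, 14, 15, 18, 19, 10]
j=11: nums[11]=19 > 10 → no swap
final swap nums[5],nums[12] → [2, 5, 7, 9, 6, 10, 12, 13, 14, 15, 18, 19, 21]; return 5

[2, 5, 7, 9, 6, 10, 12, 13, 14, 15, 18, 19, 21]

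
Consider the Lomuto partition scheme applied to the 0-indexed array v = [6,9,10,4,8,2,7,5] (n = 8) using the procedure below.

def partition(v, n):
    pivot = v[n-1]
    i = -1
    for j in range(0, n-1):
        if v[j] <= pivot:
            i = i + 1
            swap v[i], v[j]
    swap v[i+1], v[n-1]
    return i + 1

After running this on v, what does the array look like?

pivot = v[7] = 5; i = -1
j=0: v[0]=6 > 5 → no swap
j=1: v[1]=9 > 5 → no swap
j=2: v[2]=10 > 5 → no swap
j=3: v[3]=4 ≤ 5 → i=0, swap v[0],v[3] → [4,9,10,6,8,2,7,5]
j=4: v[4]=8 > 5 → no swap
j=5: v[5]=2 ≤ 5 → i=1, swap v[1],v[5] → [4,2,10,6,8,9,7,5]
j=6: v[6]=7 > 5 → no swap
final swap v[2],v[7] → [4,2,5,6,8,9,7,10]; return 2

[4,2,5,6,8,9,7,10]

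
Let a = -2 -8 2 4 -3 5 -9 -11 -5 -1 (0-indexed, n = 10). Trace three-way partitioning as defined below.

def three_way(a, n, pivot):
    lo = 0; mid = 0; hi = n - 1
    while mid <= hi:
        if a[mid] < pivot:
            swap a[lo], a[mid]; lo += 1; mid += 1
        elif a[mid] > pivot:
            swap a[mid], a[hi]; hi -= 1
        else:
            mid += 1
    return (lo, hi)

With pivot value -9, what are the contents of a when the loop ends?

lo=0 mid=0 hi=9
-2>-9: swap(0,9), hi=8 ⇒ -1 -8 2 4 -3 5 -9 -11 -5 -2
-1>-9: swap(0,8), hi=7 ⇒ -5 -8 2 4 -3 5 -9 -11 -1 -2
-5>-9: swap(0,7), hi=6 ⇒ -11 -8 2 4 -3 5 -9 -5 -1 -2
-11<-9: swap(0,0), lo=1 mid=1 ⇒ -11 -8 2 4 -3 5 -9 -5 -1 -2
-8>-9: swap(1,6), hi=5 ⇒ -11 -9 2 4 -3 5 -8 -5 -1 -2
-9=-9: mid=2
2>-9: swap(2,5), hi=4 ⇒ -11 -9 5 4 -3 2 -8 -5 -1 -2
5>-9: swap(2,4), hi=3 ⇒ -11 -9 -3 4 5 2 -8 -5 -1 -2
-3>-9: swap(2,3), hi=2 ⇒ -11 -9 4 -3 5 2 -8 -5 -1 -2
4>-9: swap(2,2), hi=1 ⇒ -11 -9 4 -3 5 2 -8 -5 -1 -2
done. lo=1 hi=1; a=-11 -9 4 -3 5 2 -8 -5 -1 -2

-11 -9 4 -3 5 2 -8 -5 -1 -2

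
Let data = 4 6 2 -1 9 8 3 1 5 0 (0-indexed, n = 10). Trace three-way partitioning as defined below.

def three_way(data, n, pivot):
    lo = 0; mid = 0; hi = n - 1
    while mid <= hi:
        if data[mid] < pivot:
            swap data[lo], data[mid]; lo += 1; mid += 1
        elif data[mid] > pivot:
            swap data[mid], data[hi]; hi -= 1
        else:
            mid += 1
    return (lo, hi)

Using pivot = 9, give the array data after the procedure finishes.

pivot = 9; lo=0, mid=0, hi=9
data[mid]=4<9: swap data[0],data[0]; lo=1,mid=1 → 4 6 2 -1 9 8 3 1 5 0
data[mid]=6<9: swap data[1],data[1]; lo=2,mid=2 → 4 6 2 -1 9 8 3 1 5 0
data[mid]=2<9: swap data[2],data[2]; lo=3,mid=3 → 4 6 2 -1 9 8 3 1 5 0
data[mid]=-1<9: swap data[3],data[3]; lo=4,mid=4 → 4 6 2 -1 9 8 3 1 5 0
data[mid]=9=9: mid=5
data[mid]=8<9: swap data[4],data[5]; lo=5,mid=6 → 4 6 2 -1 8 9 3 1 5 0
data[mid]=3<9: swap data[5],data[6]; lo=6,mid=7 → 4 6 2 -1 8 3 9 1 5 0
data[mid]=1<9: swap data[6],data[7]; lo=7,mid=8 → 4 6 2 -1 8 3 1 9 5 0
data[mid]=5<9: swap data[7],data[8]; lo=8,mid=9 → 4 6 2 -1 8 3 1 5 9 0
data[mid]=0<9: swap data[8],data[9]; lo=9,mid=10 → 4 6 2 -1 8 3 1 5 0 9
end: lo=9, hi=9; data = 4 6 2 -1 8 3 1 5 0 9

4 6 2 -1 8 3 1 5 0 9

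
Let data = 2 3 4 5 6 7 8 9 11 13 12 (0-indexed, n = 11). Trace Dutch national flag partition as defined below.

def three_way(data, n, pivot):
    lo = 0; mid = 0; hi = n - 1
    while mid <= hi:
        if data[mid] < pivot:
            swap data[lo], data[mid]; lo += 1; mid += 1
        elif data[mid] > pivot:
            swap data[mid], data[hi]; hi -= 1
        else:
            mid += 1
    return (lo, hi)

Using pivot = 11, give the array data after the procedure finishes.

2 3 4 5 6 7 8 9 11 12 13

pivot = 11; lo=0, mid=0, hi=10
data[mid]=2<11: swap data[0],data[0]; lo=1,mid=1 → 2 3 4 5 6 7 8 9 11 13 12
data[mid]=3<11: swap data[1],data[1]; lo=2,mid=2 → 2 3 4 5 6 7 8 9 11 13 12
data[mid]=4<11: swap data[2],data[2]; lo=3,mid=3 → 2 3 4 5 6 7 8 9 11 13 12
data[mid]=5<11: swap data[3],data[3]; lo=4,mid=4 → 2 3 4 5 6 7 8 9 11 13 12
data[mid]=6<11: swap data[4],data[4]; lo=5,mid=5 → 2 3 4 5 6 7 8 9 11 13 12
data[mid]=7<11: swap data[5],data[5]; lo=6,mid=6 → 2 3 4 5 6 7 8 9 11 13 12
data[mid]=8<11: swap data[6],data[6]; lo=7,mid=7 → 2 3 4 5 6 7 8 9 11 13 12
data[mid]=9<11: swap data[7],data[7]; lo=8,mid=8 → 2 3 4 5 6 7 8 9 11 13 12
data[mid]=11=11: mid=9
data[mid]=13>11: swap data[9],data[10]; hi=9 → 2 3 4 5 6 7 8 9 11 12 13
data[mid]=12>11: swap data[9],data[9]; hi=8 → 2 3 4 5 6 7 8 9 11 12 13
end: lo=8, hi=8; data = 2 3 4 5 6 7 8 9 11 12 13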